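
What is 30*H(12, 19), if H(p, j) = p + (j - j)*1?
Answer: 360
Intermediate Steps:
H(p, j) = p (H(p, j) = p + 0*1 = p + 0 = p)
30*H(12, 19) = 30*12 = 360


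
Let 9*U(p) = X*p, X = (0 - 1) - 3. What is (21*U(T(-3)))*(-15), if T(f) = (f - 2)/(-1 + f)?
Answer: 175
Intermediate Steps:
X = -4 (X = -1 - 3 = -4)
T(f) = (-2 + f)/(-1 + f)
U(p) = -4*p/9 (U(p) = (-4*p)/9 = -4*p/9)
(21*U(T(-3)))*(-15) = (21*(-4*(-2 - 3)/(9*(-1 - 3))))*(-15) = (21*(-4*(-5)/(9*(-4))))*(-15) = (21*(-(-1)*(-5)/9))*(-15) = (21*(-4/9*5/4))*(-15) = (21*(-5/9))*(-15) = -35/3*(-15) = 175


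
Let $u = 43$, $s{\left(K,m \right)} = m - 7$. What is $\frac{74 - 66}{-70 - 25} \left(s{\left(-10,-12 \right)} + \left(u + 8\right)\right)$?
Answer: $- \frac{256}{95} \approx -2.6947$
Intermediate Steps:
$s{\left(K,m \right)} = -7 + m$
$\frac{74 - 66}{-70 - 25} \left(s{\left(-10,-12 \right)} + \left(u + 8\right)\right) = \frac{74 - 66}{-70 - 25} \left(\left(-7 - 12\right) + \left(43 + 8\right)\right) = \frac{8}{-95} \left(-19 + 51\right) = 8 \left(- \frac{1}{95}\right) 32 = \left(- \frac{8}{95}\right) 32 = - \frac{256}{95}$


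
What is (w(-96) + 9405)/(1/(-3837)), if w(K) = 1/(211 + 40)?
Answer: -9057837072/251 ≈ -3.6087e+7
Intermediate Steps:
w(K) = 1/251
(w(-96) + 9405)/(1/(-3837)) = (1/251 + 9405)/(1/(-3837)) = 2360656/(251*(-1/3837)) = (2360656/251)*(-3837) = -9057837072/251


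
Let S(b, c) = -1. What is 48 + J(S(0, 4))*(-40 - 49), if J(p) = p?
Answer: 137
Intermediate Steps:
48 + J(S(0, 4))*(-40 - 49) = 48 - (-40 - 49) = 48 - 1*(-89) = 48 + 89 = 137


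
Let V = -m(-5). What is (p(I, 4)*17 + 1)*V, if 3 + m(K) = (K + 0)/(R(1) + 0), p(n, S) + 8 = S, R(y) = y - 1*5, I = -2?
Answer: -469/4 ≈ -117.25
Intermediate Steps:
R(y) = -5 + y (R(y) = y - 5 = -5 + y)
p(n, S) = -8 + S
m(K) = -3 - K/4 (m(K) = -3 + (K + 0)/((-5 + 1) + 0) = -3 + K/(-4 + 0) = -3 + K/(-4) = -3 + K*(-¼) = -3 - K/4)
V = 7/4 (V = -(-3 - ¼*(-5)) = -(-3 + 5/4) = -1*(-7/4) = 7/4 ≈ 1.7500)
(p(I, 4)*17 + 1)*V = ((-8 + 4)*17 + 1)*(7/4) = (-4*17 + 1)*(7/4) = (-68 + 1)*(7/4) = -67*7/4 = -469/4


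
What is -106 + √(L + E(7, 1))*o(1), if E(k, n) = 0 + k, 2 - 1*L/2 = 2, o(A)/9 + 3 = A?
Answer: -106 - 18*√7 ≈ -153.62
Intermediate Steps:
o(A) = -27 + 9*A
L = 0 (L = 4 - 2*2 = 4 - 4 = 0)
E(k, n) = k
-106 + √(L + E(7, 1))*o(1) = -106 + √(0 + 7)*(-27 + 9*1) = -106 + √7*(-27 + 9) = -106 + √7*(-18) = -106 - 18*√7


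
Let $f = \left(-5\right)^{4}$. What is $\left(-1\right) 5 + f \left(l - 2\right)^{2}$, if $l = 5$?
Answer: $5620$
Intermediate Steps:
$f = 625$
$\left(-1\right) 5 + f \left(l - 2\right)^{2} = \left(-1\right) 5 + 625 \left(5 - 2\right)^{2} = -5 + 625 \cdot 3^{2} = -5 + 625 \cdot 9 = -5 + 5625 = 5620$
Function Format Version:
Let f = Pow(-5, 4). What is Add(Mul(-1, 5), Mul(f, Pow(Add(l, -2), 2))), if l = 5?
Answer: 5620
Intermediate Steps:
f = 625
Add(Mul(-1, 5), Mul(f, Pow(Add(l, -2), 2))) = Add(Mul(-1, 5), Mul(625, Pow(Add(5, -2), 2))) = Add(-5, Mul(625, Pow(3, 2))) = Add(-5, Mul(625, 9)) = Add(-5, 5625) = 5620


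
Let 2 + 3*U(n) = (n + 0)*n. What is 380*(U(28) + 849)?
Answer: 1265020/3 ≈ 4.2167e+5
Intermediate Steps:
U(n) = -2/3 + n**2/3 (U(n) = -2/3 + ((n + 0)*n)/3 = -2/3 + (n*n)/3 = -2/3 + n**2/3)
380*(U(28) + 849) = 380*((-2/3 + (1/3)*28**2) + 849) = 380*((-2/3 + (1/3)*784) + 849) = 380*((-2/3 + 784/3) + 849) = 380*(782/3 + 849) = 380*(3329/3) = 1265020/3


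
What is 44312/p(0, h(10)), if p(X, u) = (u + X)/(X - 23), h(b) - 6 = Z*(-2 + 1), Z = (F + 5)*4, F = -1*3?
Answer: 509588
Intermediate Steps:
F = -3
Z = 8 (Z = (-3 + 5)*4 = 2*4 = 8)
h(b) = -2 (h(b) = 6 + 8*(-2 + 1) = 6 + 8*(-1) = 6 - 8 = -2)
p(X, u) = (X + u)/(-23 + X)
44312/p(0, h(10)) = 44312/(((0 - 2)/(-23 + 0))) = 44312/((-2/(-23))) = 44312/((-1/23*(-2))) = 44312/(2/23) = 44312*(23/2) = 509588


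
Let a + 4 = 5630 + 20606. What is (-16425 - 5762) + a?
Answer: 4045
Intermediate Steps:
a = 26232 (a = -4 + (5630 + 20606) = -4 + 26236 = 26232)
(-16425 - 5762) + a = (-16425 - 5762) + 26232 = -22187 + 26232 = 4045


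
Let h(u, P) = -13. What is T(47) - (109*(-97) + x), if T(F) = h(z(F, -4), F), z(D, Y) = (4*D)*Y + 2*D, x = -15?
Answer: 10575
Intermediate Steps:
z(D, Y) = 2*D + 4*D*Y (z(D, Y) = 4*D*Y + 2*D = 2*D + 4*D*Y)
T(F) = -13
T(47) - (109*(-97) + x) = -13 - (109*(-97) - 15) = -13 - (-10573 - 15) = -13 - 1*(-10588) = -13 + 10588 = 10575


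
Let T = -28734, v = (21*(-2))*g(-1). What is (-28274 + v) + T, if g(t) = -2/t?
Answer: -57092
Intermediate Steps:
v = -84 (v = (21*(-2))*(-2/(-1)) = -(-84)*(-1) = -42*2 = -84)
(-28274 + v) + T = (-28274 - 84) - 28734 = -28358 - 28734 = -57092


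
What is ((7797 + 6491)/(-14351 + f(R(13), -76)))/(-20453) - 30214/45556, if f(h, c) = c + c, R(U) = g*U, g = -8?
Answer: -4480861827849/6756634928302 ≈ -0.66318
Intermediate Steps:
R(U) = -8*U
f(h, c) = 2*c
((7797 + 6491)/(-14351 + f(R(13), -76)))/(-20453) - 30214/45556 = ((7797 + 6491)/(-14351 + 2*(-76)))/(-20453) - 30214/45556 = (14288/(-14351 - 152))*(-1/20453) - 30214*1/45556 = (14288/(-14503))*(-1/20453) - 15107/22778 = (14288*(-1/14503))*(-1/20453) - 15107/22778 = -14288/14503*(-1/20453) - 15107/22778 = 14288/296629859 - 15107/22778 = -4480861827849/6756634928302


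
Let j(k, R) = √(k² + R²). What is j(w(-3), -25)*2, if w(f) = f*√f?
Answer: 2*√598 ≈ 48.908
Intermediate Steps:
w(f) = f^(3/2)
j(k, R) = √(R² + k²)
j(w(-3), -25)*2 = √((-25)² + ((-3)^(3/2))²)*2 = √(625 + (-3*I*√3)²)*2 = √(625 - 27)*2 = √598*2 = 2*√598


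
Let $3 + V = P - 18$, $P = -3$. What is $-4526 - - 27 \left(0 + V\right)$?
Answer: $-5174$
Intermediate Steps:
$V = -24$ ($V = -3 - 21 = -24$)
$-4526 - - 27 \left(0 + V\right) = -4526 - - 27 \left(0 - 24\right) = -4526 - \left(-27\right) \left(-24\right) = -4526 - 648 = -5174$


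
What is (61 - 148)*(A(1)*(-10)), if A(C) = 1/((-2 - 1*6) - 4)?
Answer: -145/2 ≈ -72.500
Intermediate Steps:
A(C) = -1/12 (A(C) = 1/((-2 - 6) - 4) = 1/(-8 - 4) = 1/(-12) = -1/12)
(61 - 148)*(A(1)*(-10)) = (61 - 148)*(-1/12*(-10)) = -87*⅚ = -145/2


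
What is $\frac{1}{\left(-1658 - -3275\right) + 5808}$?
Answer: $\frac{1}{7425} \approx 0.00013468$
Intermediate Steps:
$\frac{1}{\left(-1658 - -3275\right) + 5808} = \frac{1}{\left(-1658 + 3275\right) + 5808} = \frac{1}{1617 + 5808} = \frac{1}{7425}$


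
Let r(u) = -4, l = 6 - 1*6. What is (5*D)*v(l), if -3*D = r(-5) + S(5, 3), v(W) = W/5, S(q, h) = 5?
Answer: 0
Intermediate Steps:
l = 0 (l = 6 - 6 = 0)
v(W) = W/5 (v(W) = W*(⅕) = W/5)
D = -⅓ (D = -(-4 + 5)/3 = -⅓*1 = -⅓ ≈ -0.33333)
(5*D)*v(l) = (5*(-⅓))*((⅕)*0) = -5/3*0 = 0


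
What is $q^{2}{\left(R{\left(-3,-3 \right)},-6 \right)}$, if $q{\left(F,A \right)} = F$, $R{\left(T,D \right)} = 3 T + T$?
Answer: $144$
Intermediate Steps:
$R{\left(T,D \right)} = 4 T$
$q^{2}{\left(R{\left(-3,-3 \right)},-6 \right)} = \left(4 \left(-3\right)\right)^{2} = \left(-12\right)^{2} = 144$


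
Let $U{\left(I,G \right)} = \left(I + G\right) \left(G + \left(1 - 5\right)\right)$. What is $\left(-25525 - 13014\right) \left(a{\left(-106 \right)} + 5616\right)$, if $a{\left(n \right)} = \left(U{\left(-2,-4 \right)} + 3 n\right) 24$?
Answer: $33297696$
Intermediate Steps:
$U{\left(I,G \right)} = \left(-4 + G\right) \left(G + I\right)$ ($U{\left(I,G \right)} = \left(G + I\right) \left(G + \left(1 - 5\right)\right) = \left(G + I\right) \left(G - 4\right) = \left(G + I\right) \left(-4 + G\right) = \left(-4 + G\right) \left(G + I\right)$)
$a{\left(n \right)} = 1152 + 72 n$ ($a{\left(n \right)} = \left(\left(\left(-4\right)^{2} - -16 - -8 - -8\right) + 3 n\right) 24 = \left(\left(16 + 16 + 8 + 8\right) + 3 n\right) 24 = \left(48 + 3 n\right) 24 = 1152 + 72 n$)
$\left(-25525 - 13014\right) \left(a{\left(-106 \right)} + 5616\right) = \left(-25525 - 13014\right) \left(\left(1152 + 72 \left(-106\right)\right) + 5616\right) = - 38539 \left(\left(1152 - 7632\right) + 5616\right) = - 38539 \left(-6480 + 5616\right) = \left(-38539\right) \left(-864\right) = 33297696$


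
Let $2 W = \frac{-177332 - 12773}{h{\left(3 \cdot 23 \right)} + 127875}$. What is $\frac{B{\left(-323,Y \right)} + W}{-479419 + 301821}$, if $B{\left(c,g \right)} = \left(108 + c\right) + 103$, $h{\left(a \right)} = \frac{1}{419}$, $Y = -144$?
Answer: $\frac{12081490219}{19031268836696} \approx 0.00063482$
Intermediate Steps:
$h{\left(a \right)} = \frac{1}{419}$
$B{\left(c,g \right)} = 211 + c$
$W = - \frac{79653995}{107159252}$ ($W = \frac{\left(-177332 - 12773\right) \frac{1}{\frac{1}{419} + 127875}}{2} = \frac{\left(-190105\right) \frac{1}{\frac{53579626}{419}}}{2} = \frac{\left(-190105\right) \frac{419}{53579626}}{2} = \frac{1}{2} \left(- \frac{79653995}{53579626}\right) = - \frac{79653995}{107159252} \approx -0.74332$)
$\frac{B{\left(-323,Y \right)} + W}{-479419 + 301821} = \frac{\left(211 - 323\right) - \frac{79653995}{107159252}}{-479419 + 301821} = \frac{-112 - \frac{79653995}{107159252}}{-177598} = \left(- \frac{12081490219}{107159252}\right) \left(- \frac{1}{177598}\right) = \frac{12081490219}{19031268836696}$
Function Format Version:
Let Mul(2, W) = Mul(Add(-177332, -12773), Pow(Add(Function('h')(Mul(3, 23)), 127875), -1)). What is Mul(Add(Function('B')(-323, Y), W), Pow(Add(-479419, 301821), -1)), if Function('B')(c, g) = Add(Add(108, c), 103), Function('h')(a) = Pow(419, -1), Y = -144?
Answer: Rational(12081490219, 19031268836696) ≈ 0.00063482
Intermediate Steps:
Function('h')(a) = Rational(1, 419)
Function('B')(c, g) = Add(211, c)
W = Rational(-79653995, 107159252) (W = Mul(Rational(1, 2), Mul(Add(-177332, -12773), Pow(Add(Rational(1, 419), 127875), -1))) = Mul(Rational(1, 2), Mul(-190105, Pow(Rational(53579626, 419), -1))) = Mul(Rational(1, 2), Mul(-190105, Rational(419, 53579626))) = Mul(Rational(1, 2), Rational(-79653995, 53579626)) = Rational(-79653995, 107159252) ≈ -0.74332)
Mul(Add(Function('B')(-323, Y), W), Pow(Add(-479419, 301821), -1)) = Mul(Add(Add(211, -323), Rational(-79653995, 107159252)), Pow(Add(-479419, 301821), -1)) = Mul(Add(-112, Rational(-79653995, 107159252)), Pow(-177598, -1)) = Mul(Rational(-12081490219, 107159252), Rational(-1, 177598)) = Rational(12081490219, 19031268836696)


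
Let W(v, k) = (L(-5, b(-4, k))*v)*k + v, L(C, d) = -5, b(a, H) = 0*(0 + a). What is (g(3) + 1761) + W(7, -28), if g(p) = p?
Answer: 2751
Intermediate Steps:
b(a, H) = 0 (b(a, H) = 0*a = 0)
W(v, k) = v - 5*k*v (W(v, k) = (-5*v)*k + v = -5*k*v + v = v - 5*k*v)
(g(3) + 1761) + W(7, -28) = (3 + 1761) + 7*(1 - 5*(-28)) = 1764 + 7*(1 + 140) = 1764 + 7*141 = 1764 + 987 = 2751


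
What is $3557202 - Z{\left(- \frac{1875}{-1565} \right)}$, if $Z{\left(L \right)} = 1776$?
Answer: $3555426$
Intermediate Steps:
$3557202 - Z{\left(- \frac{1875}{-1565} \right)} = 3557202 - 1776 = 3555426$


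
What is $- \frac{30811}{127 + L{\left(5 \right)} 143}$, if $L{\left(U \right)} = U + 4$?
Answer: $- \frac{30811}{1414} \approx -21.79$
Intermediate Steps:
$L{\left(U \right)} = 4 + U$
$- \frac{30811}{127 + L{\left(5 \right)} 143} = - \frac{30811}{127 + \left(4 + 5\right) 143} = - \frac{30811}{127 + 9 \cdot 143} = - \frac{30811}{127 + 1287} = - \frac{30811}{1414}$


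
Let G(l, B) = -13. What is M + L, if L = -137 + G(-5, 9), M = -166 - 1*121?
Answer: -437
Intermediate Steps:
M = -287 (M = -166 - 121 = -287)
L = -150 (L = -137 - 13 = -150)
M + L = -287 - 150 = -437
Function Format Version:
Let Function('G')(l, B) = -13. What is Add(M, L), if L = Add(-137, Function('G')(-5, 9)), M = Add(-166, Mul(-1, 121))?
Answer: -437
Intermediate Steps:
M = -287 (M = Add(-166, -121) = -287)
L = -150 (L = Add(-137, -13) = -150)
Add(M, L) = Add(-287, -150) = -437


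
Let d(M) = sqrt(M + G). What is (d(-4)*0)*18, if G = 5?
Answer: 0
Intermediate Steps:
d(M) = sqrt(5 + M) (d(M) = sqrt(M + 5) = sqrt(5 + M))
(d(-4)*0)*18 = (sqrt(5 - 4)*0)*18 = (sqrt(1)*0)*18 = (1*0)*18 = 0*18 = 0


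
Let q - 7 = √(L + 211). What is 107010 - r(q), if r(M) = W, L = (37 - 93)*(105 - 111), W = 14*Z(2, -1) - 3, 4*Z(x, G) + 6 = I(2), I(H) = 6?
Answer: 107013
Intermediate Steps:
Z(x, G) = 0 (Z(x, G) = -3/2 + (¼)*6 = -3/2 + 3/2 = 0)
W = -3 (W = 14*0 - 3 = 0 - 3 = -3)
L = 336 (L = -56*(-6) = 336)
q = 7 + √547 (q = 7 + √(336 + 211) = 7 + √547 ≈ 30.388)
r(M) = -3
107010 - r(q) = 107010 - 1*(-3) = 107010 + 3 = 107013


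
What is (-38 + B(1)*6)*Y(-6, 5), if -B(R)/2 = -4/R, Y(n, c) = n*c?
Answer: -300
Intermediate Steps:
Y(n, c) = c*n
B(R) = 8/R (B(R) = -(-8)/R = 8/R)
(-38 + B(1)*6)*Y(-6, 5) = (-38 + (8/1)*6)*(5*(-6)) = (-38 + (8*1)*6)*(-30) = (-38 + 8*6)*(-30) = (-38 + 48)*(-30) = 10*(-30) = -300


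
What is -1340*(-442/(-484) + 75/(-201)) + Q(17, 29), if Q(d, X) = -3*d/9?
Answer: -264767/363 ≈ -729.39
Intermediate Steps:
Q(d, X) = -d/3 (Q(d, X) = -3*d*(1/9) = -d/3)
-1340*(-442/(-484) + 75/(-201)) + Q(17, 29) = -1340*(-442/(-484) + 75/(-201)) - 1/3*17 = -1340*(-442*(-1/484) + 75*(-1/201)) - 17/3 = -1340*(221/242 - 25/67) - 17/3 = -1340*8757/16214 - 17/3 = -87570/121 - 17/3 = -264767/363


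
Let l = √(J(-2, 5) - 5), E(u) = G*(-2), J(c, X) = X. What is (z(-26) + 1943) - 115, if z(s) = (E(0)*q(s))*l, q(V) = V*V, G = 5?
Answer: 1828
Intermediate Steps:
q(V) = V²
E(u) = -10 (E(u) = 5*(-2) = -10)
l = 0 (l = √(5 - 5) = √0 = 0)
z(s) = 0 (z(s) = -10*s²*0 = 0)
(z(-26) + 1943) - 115 = (0 + 1943) - 115 = 1943 - 115 = 1828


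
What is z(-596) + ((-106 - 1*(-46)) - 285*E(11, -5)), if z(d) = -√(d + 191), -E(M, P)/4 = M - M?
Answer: -60 - 9*I*√5 ≈ -60.0 - 20.125*I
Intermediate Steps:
E(M, P) = 0 (E(M, P) = -4*(M - M) = -4*0 = 0)
z(d) = -√(191 + d)
z(-596) + ((-106 - 1*(-46)) - 285*E(11, -5)) = -√(191 - 596) + ((-106 - 1*(-46)) - 285*0) = -√(-405) + ((-106 + 46) + 0) = -9*I*√5 + (-60 + 0) = -9*I*√5 - 60 = -60 - 9*I*√5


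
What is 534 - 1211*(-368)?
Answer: 446182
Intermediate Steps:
534 - 1211*(-368) = 534 + 445648 = 446182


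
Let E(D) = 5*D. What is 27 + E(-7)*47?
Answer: -1618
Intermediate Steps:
27 + E(-7)*47 = 27 + (5*(-7))*47 = 27 - 35*47 = 27 - 1645 = -1618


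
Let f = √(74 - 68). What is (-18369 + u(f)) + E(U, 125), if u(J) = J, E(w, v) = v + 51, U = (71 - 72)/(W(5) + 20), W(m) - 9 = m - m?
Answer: -18193 + √6 ≈ -18191.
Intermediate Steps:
W(m) = 9 (W(m) = 9 + (m - m) = 9 + 0 = 9)
U = -1/29 (U = (71 - 72)/(9 + 20) = -1/29 ≈ -0.034483)
E(w, v) = 51 + v
f = √6 ≈ 2.4495
(-18369 + u(f)) + E(U, 125) = (-18369 + √6) + (51 + 125) = (-18369 + √6) + 176 = -18193 + √6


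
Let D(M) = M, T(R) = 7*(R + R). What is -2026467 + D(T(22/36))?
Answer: -18238126/9 ≈ -2.0265e+6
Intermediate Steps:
T(R) = 14*R (T(R) = 7*(2*R) = 14*R)
-2026467 + D(T(22/36)) = -2026467 + 14*(22/36) = -2026467 + 14*(22*(1/36)) = -2026467 + 14*(11/18) = -2026467 + 77/9 = -18238126/9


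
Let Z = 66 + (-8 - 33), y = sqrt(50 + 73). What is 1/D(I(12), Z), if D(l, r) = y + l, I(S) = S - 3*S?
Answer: -8/151 - sqrt(123)/453 ≈ -0.077463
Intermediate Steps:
y = sqrt(123) ≈ 11.091
I(S) = -2*S
Z = 25 (Z = 66 - 41 = 25)
D(l, r) = l + sqrt(123) (D(l, r) = sqrt(123) + l = l + sqrt(123))
1/D(I(12), Z) = 1/(-2*12 + sqrt(123)) = 1/(-24 + sqrt(123))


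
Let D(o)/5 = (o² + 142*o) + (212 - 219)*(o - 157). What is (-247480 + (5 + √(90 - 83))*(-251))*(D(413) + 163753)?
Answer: -323571401980 - 326517868*√7 ≈ -3.2444e+11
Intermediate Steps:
D(o) = 5495 + 5*o² + 675*o (D(o) = 5*((o² + 142*o) + (212 - 219)*(o - 157)) = 5*((o² + 142*o) - 7*(-157 + o)) = 5*((o² + 142*o) + (1099 - 7*o)) = 5*(1099 + o² + 135*o) = 5495 + 5*o² + 675*o)
(-247480 + (5 + √(90 - 83))*(-251))*(D(413) + 163753) = (-247480 + (5 + √(90 - 83))*(-251))*((5495 + 5*413² + 675*413) + 163753) = (-247480 + (5 + √7)*(-251))*((5495 + 5*170569 + 278775) + 163753) = (-247480 + (-1255 - 251*√7))*((5495 + 852845 + 278775) + 163753) = (-248735 - 251*√7)*(1137115 + 163753) = (-248735 - 251*√7)*1300868 = -323571401980 - 326517868*√7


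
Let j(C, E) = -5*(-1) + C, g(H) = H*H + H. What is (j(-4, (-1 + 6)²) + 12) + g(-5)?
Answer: 33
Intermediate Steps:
g(H) = H + H² (g(H) = H² + H = H + H²)
j(C, E) = 5 + C
(j(-4, (-1 + 6)²) + 12) + g(-5) = ((5 - 4) + 12) - 5*(1 - 5) = (1 + 12) - 5*(-4) = 13 + 20 = 33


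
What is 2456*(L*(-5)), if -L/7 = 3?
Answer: 257880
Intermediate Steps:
L = -21 (L = -7*3 = -21)
2456*(L*(-5)) = 2456*(-21*(-5)) = 2456*105 = 257880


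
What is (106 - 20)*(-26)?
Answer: -2236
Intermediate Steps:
(106 - 20)*(-26) = 86*(-26) = -2236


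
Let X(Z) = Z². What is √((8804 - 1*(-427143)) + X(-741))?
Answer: 2*√246257 ≈ 992.49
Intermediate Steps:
√((8804 - 1*(-427143)) + X(-741)) = √((8804 - 1*(-427143)) + (-741)²) = √((8804 + 427143) + 549081) = √(435947 + 549081) = √985028 = 2*√246257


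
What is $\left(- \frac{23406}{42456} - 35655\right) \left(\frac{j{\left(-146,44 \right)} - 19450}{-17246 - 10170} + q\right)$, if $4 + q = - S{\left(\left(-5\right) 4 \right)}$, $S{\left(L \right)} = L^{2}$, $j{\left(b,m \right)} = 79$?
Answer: $\frac{2789589060121933}{193995616} \approx 1.438 \cdot 10^{7}$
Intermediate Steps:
$q = -404$ ($q = -4 - \left(\left(-5\right) 4\right)^{2} = -4 - \left(-20\right)^{2} = -4 - 400 = -404$)
$\left(- \frac{23406}{42456} - 35655\right) \left(\frac{j{\left(-146,44 \right)} - 19450}{-17246 - 10170} + q\right) = \left(- \frac{23406}{42456} - 35655\right) \left(\frac{79 - 19450}{-17246 - 10170} - 404\right) = \left(\left(-23406\right) \frac{1}{42456} - 35655\right) \left(- \frac{19371}{-27416} - 404\right) = \left(- \frac{3901}{7076} - 35655\right) \left(\left(-19371\right) \left(- \frac{1}{27416}\right) - 404\right) = - \frac{252298681 \left(\frac{19371}{27416} - 404\right)}{7076} = \left(- \frac{252298681}{7076}\right) \left(- \frac{11056693}{27416}\right) = \frac{2789589060121933}{193995616}$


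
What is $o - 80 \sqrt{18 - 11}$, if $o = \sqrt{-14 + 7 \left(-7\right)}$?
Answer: $\sqrt{7} \left(-80 + 3 i\right) \approx -211.66 + 7.9373 i$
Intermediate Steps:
$o = 3 i \sqrt{7}$ ($o = \sqrt{-14 - 49} = \sqrt{-63} = 3 i \sqrt{7} \approx 7.9373 i$)
$o - 80 \sqrt{18 - 11} = 3 i \sqrt{7} - 80 \sqrt{18 - 11} = 3 i \sqrt{7} - 80 \sqrt{7} = - 80 \sqrt{7} + 3 i \sqrt{7}$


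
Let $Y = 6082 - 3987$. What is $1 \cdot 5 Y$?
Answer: $10475$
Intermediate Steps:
$Y = 2095$ ($Y = 6082 - 3987 = 2095$)
$1 \cdot 5 Y = 1 \cdot 5 \cdot 2095 = 5 \cdot 2095 = 10475$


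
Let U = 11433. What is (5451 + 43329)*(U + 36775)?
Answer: 2351586240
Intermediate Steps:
(5451 + 43329)*(U + 36775) = (5451 + 43329)*(11433 + 36775) = 48780*48208 = 2351586240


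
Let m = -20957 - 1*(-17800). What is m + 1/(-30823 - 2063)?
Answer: -103821103/32886 ≈ -3157.0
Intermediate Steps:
m = -3157 (m = -20957 + 17800 = -3157)
m + 1/(-30823 - 2063) = -3157 + 1/(-30823 - 2063) = -3157 + 1/(-32886) = -3157 - 1/32886 = -103821103/32886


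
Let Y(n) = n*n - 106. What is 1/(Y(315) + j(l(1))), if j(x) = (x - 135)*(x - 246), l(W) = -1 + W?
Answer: 1/132329 ≈ 7.5569e-6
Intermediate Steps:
Y(n) = -106 + n² (Y(n) = n² - 106 = -106 + n²)
j(x) = (-246 + x)*(-135 + x) (j(x) = (-135 + x)*(-246 + x) = (-246 + x)*(-135 + x))
1/(Y(315) + j(l(1))) = 1/((-106 + 315²) + (33210 + (-1 + 1)² - 381*(-1 + 1))) = 1/((-106 + 99225) + (33210 + 0² - 381*0)) = 1/(99119 + (33210 + 0 + 0)) = 1/(99119 + 33210) = 1/132329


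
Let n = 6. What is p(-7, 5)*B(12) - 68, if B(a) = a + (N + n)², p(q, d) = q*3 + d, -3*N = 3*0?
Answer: -836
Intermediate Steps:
N = 0 (N = -0 = -⅓*0 = 0)
p(q, d) = d + 3*q (p(q, d) = 3*q + d = d + 3*q)
B(a) = 36 + a (B(a) = a + (0 + 6)² = a + 6² = a + 36 = 36 + a)
p(-7, 5)*B(12) - 68 = (5 + 3*(-7))*(36 + 12) - 68 = (5 - 21)*48 - 68 = -16*48 - 68 = -768 - 68 = -836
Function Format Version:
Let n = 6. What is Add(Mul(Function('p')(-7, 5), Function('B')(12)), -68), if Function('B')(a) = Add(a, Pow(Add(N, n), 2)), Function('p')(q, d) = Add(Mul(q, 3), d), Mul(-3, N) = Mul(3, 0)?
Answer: -836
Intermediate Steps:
N = 0 (N = Mul(Rational(-1, 3), Mul(3, 0)) = Mul(Rational(-1, 3), 0) = 0)
Function('p')(q, d) = Add(d, Mul(3, q)) (Function('p')(q, d) = Add(Mul(3, q), d) = Add(d, Mul(3, q)))
Function('B')(a) = Add(36, a) (Function('B')(a) = Add(a, Pow(Add(0, 6), 2)) = Add(a, Pow(6, 2)) = Add(a, 36) = Add(36, a))
Add(Mul(Function('p')(-7, 5), Function('B')(12)), -68) = Add(Mul(Add(5, Mul(3, -7)), Add(36, 12)), -68) = Add(Mul(Add(5, -21), 48), -68) = Add(Mul(-16, 48), -68) = Add(-768, -68) = -836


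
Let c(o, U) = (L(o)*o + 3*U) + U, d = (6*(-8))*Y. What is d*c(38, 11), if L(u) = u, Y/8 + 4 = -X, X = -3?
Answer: 571392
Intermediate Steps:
Y = -8 (Y = -32 + 8*(-1*(-3)) = -32 + 8*3 = -32 + 24 = -8)
d = 384 (d = (6*(-8))*(-8) = -48*(-8) = 384)
c(o, U) = o² + 4*U (c(o, U) = (o*o + 3*U) + U = (o² + 3*U) + U = o² + 4*U)
d*c(38, 11) = 384*(38² + 4*11) = 384*(1444 + 44) = 384*1488 = 571392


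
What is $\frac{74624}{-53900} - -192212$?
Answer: $\frac{235458004}{1225} \approx 1.9221 \cdot 10^{5}$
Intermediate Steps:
$\frac{74624}{-53900} - -192212 = 74624 \left(- \frac{1}{53900}\right) + 192212 = - \frac{1696}{1225} + 192212 = \frac{235458004}{1225}$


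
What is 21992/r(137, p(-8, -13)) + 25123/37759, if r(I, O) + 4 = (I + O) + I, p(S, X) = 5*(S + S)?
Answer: 417584649/3587105 ≈ 116.41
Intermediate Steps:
p(S, X) = 10*S (p(S, X) = 5*(2*S) = 10*S)
r(I, O) = -4 + O + 2*I (r(I, O) = -4 + ((I + O) + I) = -4 + (O + 2*I) = -4 + O + 2*I)
21992/r(137, p(-8, -13)) + 25123/37759 = 21992/(-4 + 10*(-8) + 2*137) + 25123/37759 = 21992/(-4 - 80 + 274) + 25123*(1/37759) = 21992/190 + 25123/37759 = 21992*(1/190) + 25123/37759 = 10996/95 + 25123/37759 = 417584649/3587105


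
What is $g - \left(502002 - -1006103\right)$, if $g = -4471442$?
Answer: $-5979547$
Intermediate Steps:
$g - \left(502002 - -1006103\right) = -4471442 - \left(502002 - -1006103\right) = -4471442 - \left(502002 + 1006103\right) = -4471442 - 1508105 = -5979547$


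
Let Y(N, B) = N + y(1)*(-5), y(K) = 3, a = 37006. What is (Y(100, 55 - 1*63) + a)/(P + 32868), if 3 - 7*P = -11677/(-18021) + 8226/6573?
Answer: 10251510164007/9084366768980 ≈ 1.1285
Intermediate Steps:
P = 43454144/276388077 (P = 3/7 - (-11677/(-18021) + 8226/6573)/7 = 3/7 - (-11677*(-1/18021) + 8226*(1/6573))/7 = 3/7 - (11677/18021 + 2742/2191)/7 = 3/7 - ⅐*74997889/39484011 = 3/7 - 74997889/276388077 = 43454144/276388077 ≈ 0.15722)
Y(N, B) = -15 + N (Y(N, B) = N + 3*(-5) = N - 15 = -15 + N)
(Y(100, 55 - 1*63) + a)/(P + 32868) = ((-15 + 100) + 37006)/(43454144/276388077 + 32868) = (85 + 37006)/(9084366768980/276388077) = 37091*(276388077/9084366768980) = 10251510164007/9084366768980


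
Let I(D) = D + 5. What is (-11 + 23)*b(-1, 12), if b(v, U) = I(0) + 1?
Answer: 72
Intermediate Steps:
I(D) = 5 + D
b(v, U) = 6 (b(v, U) = (5 + 0) + 1 = 5 + 1 = 6)
(-11 + 23)*b(-1, 12) = (-11 + 23)*6 = 12*6 = 72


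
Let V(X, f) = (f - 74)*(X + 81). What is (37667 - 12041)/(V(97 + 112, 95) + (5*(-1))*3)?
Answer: 8542/2025 ≈ 4.2183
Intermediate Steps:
V(X, f) = (-74 + f)*(81 + X)
(37667 - 12041)/(V(97 + 112, 95) + (5*(-1))*3) = (37667 - 12041)/((-5994 - 74*(97 + 112) + 81*95 + (97 + 112)*95) + (5*(-1))*3) = 25626/((-5994 - 74*209 + 7695 + 209*95) - 5*3) = 25626/((-5994 - 15466 + 7695 + 19855) - 15) = 25626/(6090 - 15) = 25626/6075 = 25626*(1/6075) = 8542/2025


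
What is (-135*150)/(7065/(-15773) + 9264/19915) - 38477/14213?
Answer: -30135967929482173/25685719387 ≈ -1.1733e+6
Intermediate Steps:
(-135*150)/(7065/(-15773) + 9264/19915) - 38477/14213 = -20250/(7065*(-1/15773) + 9264*(1/19915)) - 38477*1/14213 = -20250/(-7065/15773 + 9264/19915) - 38477/14213 = -20250/5421597/314119295 - 38477/14213 = -20250*314119295/5421597 - 38477/14213 = -2120305241250/1807199 - 38477/14213 = -30135967929482173/25685719387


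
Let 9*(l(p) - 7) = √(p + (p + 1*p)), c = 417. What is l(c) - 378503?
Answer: -378496 + √139/3 ≈ -3.7849e+5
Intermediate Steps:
l(p) = 7 + √3*√p/9 (l(p) = 7 + √(p + (p + 1*p))/9 = 7 + √(p + (p + p))/9 = 7 + √(p + 2*p)/9 = 7 + √(3*p)/9 = 7 + (√3*√p)/9 = 7 + √3*√p/9)
l(c) - 378503 = (7 + √3*√417/9) - 378503 = (7 + √139/3) - 378503 = -378496 + √139/3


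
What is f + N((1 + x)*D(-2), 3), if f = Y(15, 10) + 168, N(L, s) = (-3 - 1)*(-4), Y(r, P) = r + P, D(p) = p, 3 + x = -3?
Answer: 209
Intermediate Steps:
x = -6 (x = -3 - 3 = -6)
Y(r, P) = P + r
N(L, s) = 16 (N(L, s) = -4*(-4) = 16)
f = 193 (f = (10 + 15) + 168 = 25 + 168 = 193)
f + N((1 + x)*D(-2), 3) = 193 + 16 = 209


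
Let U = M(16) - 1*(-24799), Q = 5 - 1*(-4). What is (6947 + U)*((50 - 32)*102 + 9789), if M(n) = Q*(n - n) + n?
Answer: 369233250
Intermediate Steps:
Q = 9 (Q = 5 + 4 = 9)
M(n) = n (M(n) = 9*(n - n) + n = 9*0 + n = 0 + n = n)
U = 24815 (U = 16 - 1*(-24799) = 16 + 24799 = 24815)
(6947 + U)*((50 - 32)*102 + 9789) = (6947 + 24815)*((50 - 32)*102 + 9789) = 31762*(18*102 + 9789) = 31762*(1836 + 9789) = 31762*11625 = 369233250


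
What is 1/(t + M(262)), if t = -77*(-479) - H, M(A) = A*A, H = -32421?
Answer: 1/137948 ≈ 7.2491e-6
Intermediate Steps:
M(A) = A**2
t = 69304 (t = -77*(-479) - 1*(-32421) = 36883 + 32421 = 69304)
1/(t + M(262)) = 1/(69304 + 262**2) = 1/(69304 + 68644) = 1/137948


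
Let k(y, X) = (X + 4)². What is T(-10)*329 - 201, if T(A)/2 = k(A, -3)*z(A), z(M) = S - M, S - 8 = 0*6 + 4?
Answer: 14275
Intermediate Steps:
k(y, X) = (4 + X)²
S = 12 (S = 8 + (0*6 + 4) = 8 + (0 + 4) = 8 + 4 = 12)
z(M) = 12 - M
T(A) = 24 - 2*A (T(A) = 2*((4 - 3)²*(12 - A)) = 2*(1²*(12 - A)) = 2*(1*(12 - A)) = 2*(12 - A) = 24 - 2*A)
T(-10)*329 - 201 = (24 - 2*(-10))*329 - 201 = (24 + 20)*329 - 201 = 44*329 - 201 = 14476 - 201 = 14275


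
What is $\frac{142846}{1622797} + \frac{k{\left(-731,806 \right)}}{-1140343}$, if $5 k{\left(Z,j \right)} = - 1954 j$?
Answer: $\frac{2029048238}{5570575555} \approx 0.36424$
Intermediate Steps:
$k{\left(Z,j \right)} = - \frac{1954 j}{5}$ ($k{\left(Z,j \right)} = \frac{\left(-1954\right) j}{5} = - \frac{1954 j}{5}$)
$\frac{142846}{1622797} + \frac{k{\left(-731,806 \right)}}{-1140343} = \frac{142846}{1622797} + \frac{\left(- \frac{1954}{5}\right) 806}{-1140343} = 142846 \cdot \frac{1}{1622797} - - \frac{1574924}{5701715} = \frac{86}{977} + \frac{1574924}{5701715} = \frac{2029048238}{5570575555}$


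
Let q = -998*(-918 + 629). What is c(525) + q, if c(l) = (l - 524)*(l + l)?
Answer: 289472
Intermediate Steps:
c(l) = 2*l*(-524 + l) (c(l) = (-524 + l)*(2*l) = 2*l*(-524 + l))
q = 288422 (q = -998*(-289) = 288422)
c(525) + q = 2*525*(-524 + 525) + 288422 = 2*525*1 + 288422 = 1050 + 288422 = 289472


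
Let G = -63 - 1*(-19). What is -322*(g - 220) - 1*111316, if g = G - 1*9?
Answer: -23410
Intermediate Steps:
G = -44 (G = -63 + 19 = -44)
g = -53 (g = -44 - 1*9 = -44 - 9 = -53)
-322*(g - 220) - 1*111316 = -322*(-53 - 220) - 1*111316 = -322*(-273) - 111316 = 87906 - 111316 = -23410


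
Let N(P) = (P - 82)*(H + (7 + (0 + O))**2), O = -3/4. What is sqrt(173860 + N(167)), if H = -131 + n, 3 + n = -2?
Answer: 5*sqrt(105997)/4 ≈ 406.96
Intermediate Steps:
O = -3/4 (O = -3*1/4 = -3/4 ≈ -0.75000)
n = -5 (n = -3 - 2 = -5)
H = -136 (H = -131 - 5 = -136)
N(P) = 63591/8 - 1551*P/16 (N(P) = (P - 82)*(-136 + (7 + (0 - 3/4))**2) = (-82 + P)*(-136 + (7 - 3/4)**2) = (-82 + P)*(-136 + (25/4)**2) = (-82 + P)*(-136 + 625/16) = (-82 + P)*(-1551/16) = 63591/8 - 1551*P/16)
sqrt(173860 + N(167)) = sqrt(173860 + (63591/8 - 1551/16*167)) = sqrt(173860 + (63591/8 - 259017/16)) = sqrt(173860 - 131835/16) = sqrt(2649925/16) = 5*sqrt(105997)/4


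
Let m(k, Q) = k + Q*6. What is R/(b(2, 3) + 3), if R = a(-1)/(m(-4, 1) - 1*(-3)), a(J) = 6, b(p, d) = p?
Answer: 6/25 ≈ 0.24000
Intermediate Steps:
m(k, Q) = k + 6*Q
R = 6/5 (R = 6/((-4 + 6*1) - 1*(-3)) = 6/((-4 + 6) + 3) = 6/(2 + 3) = 6/5 ≈ 1.2000)
R/(b(2, 3) + 3) = 6/(5*(2 + 3)) = (6/5)/5 = (6/5)*(1/5) = 6/25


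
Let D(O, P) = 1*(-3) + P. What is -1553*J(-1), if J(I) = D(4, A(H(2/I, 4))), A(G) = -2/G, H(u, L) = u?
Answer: 3106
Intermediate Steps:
D(O, P) = -3 + P
J(I) = -3 - I (J(I) = -3 - 2*I/2 = -3 - I)
-1553*J(-1) = -1553*(-3 - 1*(-1)) = -1553*(-3 + 1) = -1553*(-2) = 3106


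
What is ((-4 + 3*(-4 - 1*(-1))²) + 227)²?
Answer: 62500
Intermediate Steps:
((-4 + 3*(-4 - 1*(-1))²) + 227)² = ((-4 + 3*(-4 + 1)²) + 227)² = ((-4 + 3*(-3)²) + 227)² = ((-4 + 3*9) + 227)² = ((-4 + 27) + 227)² = (23 + 227)² = 250² = 62500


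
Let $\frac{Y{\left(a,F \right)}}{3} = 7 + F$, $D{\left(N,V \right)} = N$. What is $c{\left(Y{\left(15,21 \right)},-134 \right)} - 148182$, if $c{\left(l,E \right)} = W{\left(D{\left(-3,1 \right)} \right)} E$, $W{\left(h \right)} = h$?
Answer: $-147780$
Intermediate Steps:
$Y{\left(a,F \right)} = 21 + 3 F$ ($Y{\left(a,F \right)} = 3 \left(7 + F\right) = 21 + 3 F$)
$c{\left(l,E \right)} = - 3 E$
$c{\left(Y{\left(15,21 \right)},-134 \right)} - 148182 = \left(-3\right) \left(-134\right) - 148182 = 402 - 148182 = -147780$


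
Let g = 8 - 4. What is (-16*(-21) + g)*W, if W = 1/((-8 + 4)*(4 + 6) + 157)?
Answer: 340/117 ≈ 2.9060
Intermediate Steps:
g = 4
W = 1/117 (W = 1/(-4*10 + 157) = 1/(-40 + 157) = 1/117 ≈ 0.0085470)
(-16*(-21) + g)*W = (-16*(-21) + 4)*(1/117) = (336 + 4)*(1/117) = 340*(1/117) = 340/117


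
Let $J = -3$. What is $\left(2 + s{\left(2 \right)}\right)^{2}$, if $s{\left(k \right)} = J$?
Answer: $1$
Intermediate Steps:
$s{\left(k \right)} = -3$
$\left(2 + s{\left(2 \right)}\right)^{2} = \left(2 - 3\right)^{2} = \left(-1\right)^{2} = 1$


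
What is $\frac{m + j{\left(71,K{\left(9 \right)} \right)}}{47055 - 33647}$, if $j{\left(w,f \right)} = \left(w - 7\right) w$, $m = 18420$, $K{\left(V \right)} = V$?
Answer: $\frac{5741}{3352} \approx 1.7127$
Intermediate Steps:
$j{\left(w,f \right)} = w \left(-7 + w\right)$ ($j{\left(w,f \right)} = \left(-7 + w\right) w = w \left(-7 + w\right)$)
$\frac{m + j{\left(71,K{\left(9 \right)} \right)}}{47055 - 33647} = \frac{18420 + 71 \left(-7 + 71\right)}{47055 - 33647} = \frac{18420 + 71 \cdot 64}{13408} = \left(18420 + 4544\right) \frac{1}{13408} = 22964 \cdot \frac{1}{13408} = \frac{5741}{3352}$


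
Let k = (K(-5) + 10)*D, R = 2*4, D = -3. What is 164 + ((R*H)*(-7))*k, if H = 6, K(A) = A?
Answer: 5204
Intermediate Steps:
R = 8
k = -15 (k = (-5 + 10)*(-3) = 5*(-3) = -15)
164 + ((R*H)*(-7))*k = 164 + ((8*6)*(-7))*(-15) = 164 + (48*(-7))*(-15) = 164 - 336*(-15) = 164 + 5040 = 5204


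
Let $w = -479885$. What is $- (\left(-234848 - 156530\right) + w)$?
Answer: $871263$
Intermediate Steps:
$- (\left(-234848 - 156530\right) + w) = - (\left(-234848 - 156530\right) - 479885) = - (-391378 - 479885) = \left(-1\right) \left(-871263\right) = 871263$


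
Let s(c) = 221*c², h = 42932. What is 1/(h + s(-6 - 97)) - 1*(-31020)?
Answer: 74060901421/2387521 ≈ 31020.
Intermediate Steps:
1/(h + s(-6 - 97)) - 1*(-31020) = 1/(42932 + 221*(-6 - 97)²) - 1*(-31020) = 1/(42932 + 221*(-103)²) + 31020 = 1/(42932 + 221*10609) + 31020 = 1/(42932 + 2344589) + 31020 = 1/2387521 + 31020 = 74060901421/2387521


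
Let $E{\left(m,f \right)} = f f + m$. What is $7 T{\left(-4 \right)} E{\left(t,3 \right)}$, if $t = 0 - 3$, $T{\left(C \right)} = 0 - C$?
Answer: $168$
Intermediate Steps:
$T{\left(C \right)} = - C$
$t = -3$
$E{\left(m,f \right)} = m + f^{2}$ ($E{\left(m,f \right)} = f^{2} + m = m + f^{2}$)
$7 T{\left(-4 \right)} E{\left(t,3 \right)} = 7 \left(\left(-1\right) \left(-4\right)\right) \left(-3 + 3^{2}\right) = 7 \cdot 4 \left(-3 + 9\right) = 28 \cdot 6 = 168$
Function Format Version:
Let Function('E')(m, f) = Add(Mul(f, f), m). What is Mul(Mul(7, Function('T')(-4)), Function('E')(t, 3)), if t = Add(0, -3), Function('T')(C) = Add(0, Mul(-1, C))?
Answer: 168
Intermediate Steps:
Function('T')(C) = Mul(-1, C)
t = -3
Function('E')(m, f) = Add(m, Pow(f, 2)) (Function('E')(m, f) = Add(Pow(f, 2), m) = Add(m, Pow(f, 2)))
Mul(Mul(7, Function('T')(-4)), Function('E')(t, 3)) = Mul(Mul(7, Mul(-1, -4)), Add(-3, Pow(3, 2))) = Mul(Mul(7, 4), Add(-3, 9)) = Mul(28, 6) = 168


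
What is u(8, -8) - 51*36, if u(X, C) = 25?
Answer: -1811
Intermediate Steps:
u(8, -8) - 51*36 = 25 - 51*36 = 25 - 1836 = -1811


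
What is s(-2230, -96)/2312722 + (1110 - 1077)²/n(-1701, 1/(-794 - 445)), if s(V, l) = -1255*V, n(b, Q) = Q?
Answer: -1560242963506/1156361 ≈ -1.3493e+6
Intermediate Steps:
s(-2230, -96)/2312722 + (1110 - 1077)²/n(-1701, 1/(-794 - 445)) = -1255*(-2230)/2312722 + (1110 - 1077)²/(1/(-794 - 445)) = 2798650*(1/2312722) + 33²/(1/(-1239)) = 1399325/1156361 + 1089/(-1/1239) = 1399325/1156361 + 1089*(-1239) = 1399325/1156361 - 1349271 = -1560242963506/1156361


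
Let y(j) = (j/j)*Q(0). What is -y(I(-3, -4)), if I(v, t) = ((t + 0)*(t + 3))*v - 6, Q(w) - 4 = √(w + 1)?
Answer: -5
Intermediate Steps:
Q(w) = 4 + √(1 + w) (Q(w) = 4 + √(w + 1) = 4 + √(1 + w))
I(v, t) = -6 + t*v*(3 + t) (I(v, t) = (t*(3 + t))*v - 6 = t*v*(3 + t) - 6 = -6 + t*v*(3 + t))
y(j) = 5 (y(j) = (j/j)*(4 + √(1 + 0)) = 1*(4 + √1) = 1*(4 + 1) = 1*5 = 5)
-y(I(-3, -4)) = -1*5 = -5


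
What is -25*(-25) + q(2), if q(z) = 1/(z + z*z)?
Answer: 3751/6 ≈ 625.17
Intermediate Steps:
q(z) = 1/(z + z²)
-25*(-25) + q(2) = -25*(-25) + 1/(2*(1 + 2)) = 625 + (½)/3 = 625 + (½)*(⅓) = 625 + ⅙ = 3751/6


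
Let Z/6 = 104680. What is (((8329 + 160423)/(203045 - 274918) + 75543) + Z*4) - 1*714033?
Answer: 134677614838/71873 ≈ 1.8738e+6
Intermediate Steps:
Z = 628080 (Z = 6*104680 = 628080)
(((8329 + 160423)/(203045 - 274918) + 75543) + Z*4) - 1*714033 = (((8329 + 160423)/(203045 - 274918) + 75543) + 628080*4) - 1*714033 = ((168752/(-71873) + 75543) + 2512320) - 714033 = ((168752*(-1/71873) + 75543) + 2512320) - 714033 = ((-168752/71873 + 75543) + 2512320) - 714033 = (5429333287/71873 + 2512320) - 714033 = 185997308647/71873 - 714033 = 134677614838/71873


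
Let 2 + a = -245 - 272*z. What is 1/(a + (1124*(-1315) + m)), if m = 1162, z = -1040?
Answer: -1/1194265 ≈ -8.3734e-7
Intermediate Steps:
a = 282633 (a = -2 + (-245 - 272*(-1040)) = -2 + (-245 + 282880) = -2 + 282635 = 282633)
1/(a + (1124*(-1315) + m)) = 1/(282633 + (1124*(-1315) + 1162)) = 1/(282633 + (-1478060 + 1162)) = 1/(282633 - 1476898) = 1/(-1194265) = -1/1194265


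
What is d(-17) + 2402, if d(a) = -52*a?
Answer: 3286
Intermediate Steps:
d(-17) + 2402 = -52*(-17) + 2402 = 884 + 2402 = 3286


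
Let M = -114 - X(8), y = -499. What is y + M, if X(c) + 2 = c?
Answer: -619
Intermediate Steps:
X(c) = -2 + c
M = -120 (M = -114 - (-2 + 8) = -114 - 1*6 = -114 - 6 = -120)
y + M = -499 - 120 = -619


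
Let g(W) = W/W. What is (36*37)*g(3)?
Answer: 1332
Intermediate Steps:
g(W) = 1
(36*37)*g(3) = (36*37)*1 = 1332*1 = 1332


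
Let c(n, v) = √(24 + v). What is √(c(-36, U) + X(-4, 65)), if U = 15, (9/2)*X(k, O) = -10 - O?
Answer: √(-150 + 9*√39)/3 ≈ 3.2283*I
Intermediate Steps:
X(k, O) = -20/9 - 2*O/9 (X(k, O) = 2*(-10 - O)/9 = -20/9 - 2*O/9)
√(c(-36, U) + X(-4, 65)) = √(√(24 + 15) + (-20/9 - 2/9*65)) = √(√39 + (-20/9 - 130/9)) = √(√39 - 50/3) = √(-50/3 + √39)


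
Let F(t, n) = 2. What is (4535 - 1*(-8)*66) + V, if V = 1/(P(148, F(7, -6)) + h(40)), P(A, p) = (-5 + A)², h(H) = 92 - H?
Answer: 103796564/20501 ≈ 5063.0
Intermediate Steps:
V = 1/20501 (V = 1/((-5 + 148)² + (92 - 1*40)) = 1/(143² + (92 - 40)) = 1/(20449 + 52) = 1/20501 ≈ 4.8778e-5)
(4535 - 1*(-8)*66) + V = (4535 - 1*(-8)*66) + 1/20501 = (4535 + 8*66) + 1/20501 = (4535 + 528) + 1/20501 = 5063 + 1/20501 = 103796564/20501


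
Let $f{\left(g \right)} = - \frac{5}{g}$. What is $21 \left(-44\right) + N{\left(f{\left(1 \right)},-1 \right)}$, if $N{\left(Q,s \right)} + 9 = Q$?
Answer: $-938$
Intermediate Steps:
$N{\left(Q,s \right)} = -9 + Q$
$21 \left(-44\right) + N{\left(f{\left(1 \right)},-1 \right)} = 21 \left(-44\right) - \left(9 + \frac{5}{1}\right) = -924 - 14 = -938$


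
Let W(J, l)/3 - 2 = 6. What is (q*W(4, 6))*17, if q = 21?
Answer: 8568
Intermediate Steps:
W(J, l) = 24 (W(J, l) = 6 + 3*6 = 6 + 18 = 24)
(q*W(4, 6))*17 = (21*24)*17 = 504*17 = 8568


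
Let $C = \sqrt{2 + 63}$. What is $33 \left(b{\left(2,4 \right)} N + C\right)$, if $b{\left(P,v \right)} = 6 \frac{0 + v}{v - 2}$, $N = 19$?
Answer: $7524 + 33 \sqrt{65} \approx 7790.1$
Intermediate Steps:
$b{\left(P,v \right)} = \frac{6 v}{-2 + v}$ ($b{\left(P,v \right)} = 6 \frac{v}{-2 + v} = \frac{6 v}{-2 + v}$)
$C = \sqrt{65} \approx 8.0623$
$33 \left(b{\left(2,4 \right)} N + C\right) = 33 \left(6 \cdot 4 \frac{1}{-2 + 4} \cdot 19 + \sqrt{65}\right) = 33 \left(6 \cdot 4 \cdot \frac{1}{2} \cdot 19 + \sqrt{65}\right) = 33 \left(12 \cdot 19 + \sqrt{65}\right) = 33 \left(228 + \sqrt{65}\right) = 7524 + 33 \sqrt{65}$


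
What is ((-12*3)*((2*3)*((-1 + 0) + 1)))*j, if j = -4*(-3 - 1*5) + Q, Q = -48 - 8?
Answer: 0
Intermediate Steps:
Q = -56
j = -24 (j = -4*(-3 - 1*5) - 56 = -4*(-3 - 5) - 56 = -4*(-8) - 56 = 32 - 56 = -24)
((-12*3)*((2*3)*((-1 + 0) + 1)))*j = ((-12*3)*((2*3)*((-1 + 0) + 1)))*(-24) = -216*(-1 + 1)*(-24) = -216*0*(-24) = -36*0*(-24) = 0*(-24) = 0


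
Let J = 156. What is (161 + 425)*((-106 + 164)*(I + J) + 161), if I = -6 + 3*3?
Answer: 5498438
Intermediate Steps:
I = 3 (I = -6 + 9 = 3)
(161 + 425)*((-106 + 164)*(I + J) + 161) = (161 + 425)*((-106 + 164)*(3 + 156) + 161) = 586*(58*159 + 161) = 586*(9222 + 161) = 586*9383 = 5498438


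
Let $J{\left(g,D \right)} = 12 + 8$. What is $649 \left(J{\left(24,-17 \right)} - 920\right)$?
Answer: $-584100$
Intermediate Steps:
$J{\left(g,D \right)} = 20$
$649 \left(J{\left(24,-17 \right)} - 920\right) = 649 \left(20 - 920\right) = 649 \left(-900\right) = -584100$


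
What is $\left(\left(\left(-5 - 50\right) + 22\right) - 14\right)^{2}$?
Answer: $2209$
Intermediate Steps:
$\left(\left(\left(-5 - 50\right) + 22\right) - 14\right)^{2} = \left(\left(-55 + 22\right) - 14\right)^{2} = \left(-33 - 14\right)^{2} = \left(-47\right)^{2} = 2209$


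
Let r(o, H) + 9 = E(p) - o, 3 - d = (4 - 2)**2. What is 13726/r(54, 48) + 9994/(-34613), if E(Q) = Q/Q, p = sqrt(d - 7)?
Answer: -237858833/1073003 ≈ -221.68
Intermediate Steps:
d = -1 (d = 3 - (4 - 2)**2 = 3 - 1*2**2 = 3 - 1*4 = 3 - 4 = -1)
p = 2*I*sqrt(2) (p = sqrt(-1 - 7) = sqrt(-8) = 2*I*sqrt(2) ≈ 2.8284*I)
E(Q) = 1
r(o, H) = -8 - o (r(o, H) = -9 + (1 - o) = -8 - o)
13726/r(54, 48) + 9994/(-34613) = 13726/(-8 - 1*54) + 9994/(-34613) = 13726/(-8 - 54) + 9994*(-1/34613) = 13726/(-62) - 9994/34613 = 13726*(-1/62) - 9994/34613 = -6863/31 - 9994/34613 = -237858833/1073003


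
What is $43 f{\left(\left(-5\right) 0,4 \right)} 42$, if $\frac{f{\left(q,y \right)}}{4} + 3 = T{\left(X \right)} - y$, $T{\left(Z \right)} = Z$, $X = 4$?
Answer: $-21672$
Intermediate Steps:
$f{\left(q,y \right)} = 4 - 4 y$ ($f{\left(q,y \right)} = -12 + 4 \left(4 - y\right) = -12 - \left(-16 + 4 y\right) = 4 - 4 y$)
$43 f{\left(\left(-5\right) 0,4 \right)} 42 = 43 \left(4 - 16\right) 42 = 43 \left(-12\right) 42 = \left(-516\right) 42 = -21672$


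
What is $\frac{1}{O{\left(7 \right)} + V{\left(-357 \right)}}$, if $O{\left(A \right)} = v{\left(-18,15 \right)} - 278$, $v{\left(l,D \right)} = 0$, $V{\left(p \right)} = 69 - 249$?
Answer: $- \frac{1}{458} \approx -0.0021834$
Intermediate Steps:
$V{\left(p \right)} = -180$
$O{\left(A \right)} = -278$ ($O{\left(A \right)} = 0 - 278 = -278$)
$\frac{1}{O{\left(7 \right)} + V{\left(-357 \right)}} = \frac{1}{-278 - 180} = \frac{1}{-458} = - \frac{1}{458}$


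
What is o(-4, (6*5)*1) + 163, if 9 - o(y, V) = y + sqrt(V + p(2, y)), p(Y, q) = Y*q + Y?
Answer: 176 - 2*sqrt(6) ≈ 171.10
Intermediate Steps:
p(Y, q) = Y + Y*q
o(y, V) = 9 - y - sqrt(2 + V + 2*y) (o(y, V) = 9 - (y + sqrt(V + 2*(1 + y))) = 9 - (y + sqrt(V + (2 + 2*y))) = 9 - (y + sqrt(2 + V + 2*y)) = 9 + (-y - sqrt(2 + V + 2*y)) = 9 - y - sqrt(2 + V + 2*y))
o(-4, (6*5)*1) + 163 = (9 - 1*(-4) - sqrt(2 + (6*5)*1 + 2*(-4))) + 163 = (9 + 4 - sqrt(2 + 30*1 - 8)) + 163 = (9 + 4 - sqrt(2 + 30 - 8)) + 163 = (9 + 4 - sqrt(24)) + 163 = (9 + 4 - 2*sqrt(6)) + 163 = (13 - 2*sqrt(6)) + 163 = 176 - 2*sqrt(6)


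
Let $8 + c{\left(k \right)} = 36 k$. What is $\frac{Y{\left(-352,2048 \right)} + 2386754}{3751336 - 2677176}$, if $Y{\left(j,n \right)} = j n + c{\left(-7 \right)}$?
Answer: $\frac{832799}{537080} \approx 1.5506$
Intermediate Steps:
$c{\left(k \right)} = -8 + 36 k$
$Y{\left(j,n \right)} = -260 + j n$ ($Y{\left(j,n \right)} = j n + \left(-8 + 36 \left(-7\right)\right) = j n - 260 = -260 + j n$)
$\frac{Y{\left(-352,2048 \right)} + 2386754}{3751336 - 2677176} = \frac{\left(-260 - 720896\right) + 2386754}{3751336 - 2677176} = \frac{\left(-260 - 720896\right) + 2386754}{1074160} = \left(-721156 + 2386754\right) \frac{1}{1074160} = 1665598 \cdot \frac{1}{1074160} = \frac{832799}{537080}$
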